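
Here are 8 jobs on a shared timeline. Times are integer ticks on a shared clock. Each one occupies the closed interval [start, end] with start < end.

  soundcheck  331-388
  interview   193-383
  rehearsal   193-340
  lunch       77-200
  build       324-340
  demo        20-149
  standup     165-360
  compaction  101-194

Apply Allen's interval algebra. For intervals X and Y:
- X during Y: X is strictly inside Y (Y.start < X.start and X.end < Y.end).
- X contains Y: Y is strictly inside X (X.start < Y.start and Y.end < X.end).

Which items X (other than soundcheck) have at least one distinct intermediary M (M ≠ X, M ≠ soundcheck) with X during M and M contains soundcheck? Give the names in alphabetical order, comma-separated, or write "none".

Target soundcheck = [331, 388].
Intermediaries M with M contains soundcheck: none.
Union: none.

none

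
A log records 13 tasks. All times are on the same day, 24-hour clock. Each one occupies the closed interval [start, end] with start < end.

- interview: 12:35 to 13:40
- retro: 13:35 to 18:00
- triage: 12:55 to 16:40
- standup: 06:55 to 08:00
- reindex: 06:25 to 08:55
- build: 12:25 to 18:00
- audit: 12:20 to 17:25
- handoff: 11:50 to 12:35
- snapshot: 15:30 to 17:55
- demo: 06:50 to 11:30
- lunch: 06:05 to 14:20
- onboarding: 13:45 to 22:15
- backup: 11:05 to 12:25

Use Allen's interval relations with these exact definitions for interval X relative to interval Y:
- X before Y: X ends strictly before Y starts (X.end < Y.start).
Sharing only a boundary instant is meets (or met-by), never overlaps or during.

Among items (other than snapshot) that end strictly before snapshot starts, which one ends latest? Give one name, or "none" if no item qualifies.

Target snapshot = [15:30, 17:55].
audit [12:20, 17:25] → overlaps → excluded.
backup [11:05, 12:25] → before → candidate.
build [12:25, 18:00] → contains → excluded.
demo [06:50, 11:30] → before → candidate.
handoff [11:50, 12:35] → before → candidate.
interview [12:35, 13:40] → before → candidate.
lunch [06:05, 14:20] → before → candidate.
onboarding [13:45, 22:15] → contains → excluded.
reindex [06:25, 08:55] → before → candidate.
retro [13:35, 18:00] → contains → excluded.
standup [06:55, 08:00] → before → candidate.
triage [12:55, 16:40] → overlaps → excluded.
Among candidates, latest end is 14:20 → lunch.

lunch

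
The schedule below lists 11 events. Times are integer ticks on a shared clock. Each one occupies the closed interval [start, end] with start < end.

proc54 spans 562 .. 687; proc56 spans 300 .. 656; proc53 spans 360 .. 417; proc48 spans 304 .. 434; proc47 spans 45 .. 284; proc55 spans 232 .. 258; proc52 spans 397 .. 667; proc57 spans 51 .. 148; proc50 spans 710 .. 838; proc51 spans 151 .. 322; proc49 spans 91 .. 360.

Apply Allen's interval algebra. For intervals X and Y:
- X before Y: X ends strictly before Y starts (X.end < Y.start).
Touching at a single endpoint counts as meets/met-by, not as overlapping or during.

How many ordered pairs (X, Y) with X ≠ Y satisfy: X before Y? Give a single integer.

Checking all 110 ordered pairs for relation 'before'; matching pairs in alphabetical order:
(proc47, proc48): proc47 before proc48 ✓
(proc47, proc50): proc47 before proc50 ✓
(proc47, proc52): proc47 before proc52 ✓
(proc47, proc53): proc47 before proc53 ✓
(proc47, proc54): proc47 before proc54 ✓
(proc47, proc56): proc47 before proc56 ✓
(proc48, proc50): proc48 before proc50 ✓
(proc48, proc54): proc48 before proc54 ✓
(proc49, proc50): proc49 before proc50 ✓
(proc49, proc52): proc49 before proc52 ✓
(proc49, proc54): proc49 before proc54 ✓
(proc51, proc50): proc51 before proc50 ✓
(proc51, proc52): proc51 before proc52 ✓
(proc51, proc53): proc51 before proc53 ✓
(proc51, proc54): proc51 before proc54 ✓
(proc52, proc50): proc52 before proc50 ✓
(proc53, proc50): proc53 before proc50 ✓
(proc53, proc54): proc53 before proc54 ✓
(proc54, proc50): proc54 before proc50 ✓
(proc55, proc48): proc55 before proc48 ✓
(proc55, proc50): proc55 before proc50 ✓
(proc55, proc52): proc55 before proc52 ✓
(proc55, proc53): proc55 before proc53 ✓
(proc55, proc54): proc55 before proc54 ✓
... plus 10 further pairs not listed.
Count: 34.

34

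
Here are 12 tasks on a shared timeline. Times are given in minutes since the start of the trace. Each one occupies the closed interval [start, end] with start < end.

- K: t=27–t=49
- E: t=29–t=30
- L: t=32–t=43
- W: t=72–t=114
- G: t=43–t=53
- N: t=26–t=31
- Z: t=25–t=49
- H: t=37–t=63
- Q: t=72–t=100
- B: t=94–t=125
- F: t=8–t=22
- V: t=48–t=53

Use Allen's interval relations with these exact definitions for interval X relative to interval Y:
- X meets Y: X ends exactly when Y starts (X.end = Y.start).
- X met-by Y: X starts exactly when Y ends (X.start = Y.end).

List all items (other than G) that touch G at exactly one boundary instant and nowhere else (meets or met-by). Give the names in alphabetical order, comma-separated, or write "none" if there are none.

L

Target G = [t=43, t=53].
B [t=94, t=125] → after → no.
E [t=29, t=30] → before → no.
F [t=8, t=22] → before → no.
H [t=37, t=63] → contains → no.
K [t=27, t=49] → overlaps → no.
L [t=32, t=43] → meets → yes.
N [t=26, t=31] → before → no.
Q [t=72, t=100] → after → no.
V [t=48, t=53] → finishes → no.
W [t=72, t=114] → after → no.
Z [t=25, t=49] → overlaps → no.
Result: L.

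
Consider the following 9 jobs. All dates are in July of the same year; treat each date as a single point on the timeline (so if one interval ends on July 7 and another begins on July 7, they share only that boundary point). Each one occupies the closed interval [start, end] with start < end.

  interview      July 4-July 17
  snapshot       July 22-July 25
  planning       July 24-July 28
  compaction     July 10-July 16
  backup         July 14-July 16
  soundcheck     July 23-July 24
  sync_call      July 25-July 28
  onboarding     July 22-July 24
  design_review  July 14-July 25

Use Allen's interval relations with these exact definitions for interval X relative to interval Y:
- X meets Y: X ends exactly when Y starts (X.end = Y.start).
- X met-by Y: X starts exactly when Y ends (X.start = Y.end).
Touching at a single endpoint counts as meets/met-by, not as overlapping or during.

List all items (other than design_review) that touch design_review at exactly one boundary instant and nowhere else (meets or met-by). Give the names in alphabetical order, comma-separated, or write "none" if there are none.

Target design_review = [July 14, July 25].
backup [July 14, July 16] → starts → no.
compaction [July 10, July 16] → overlaps → no.
interview [July 4, July 17] → overlaps → no.
onboarding [July 22, July 24] → during → no.
planning [July 24, July 28] → overlapped-by → no.
snapshot [July 22, July 25] → finishes → no.
soundcheck [July 23, July 24] → during → no.
sync_call [July 25, July 28] → met-by → yes.
Result: sync_call.

sync_call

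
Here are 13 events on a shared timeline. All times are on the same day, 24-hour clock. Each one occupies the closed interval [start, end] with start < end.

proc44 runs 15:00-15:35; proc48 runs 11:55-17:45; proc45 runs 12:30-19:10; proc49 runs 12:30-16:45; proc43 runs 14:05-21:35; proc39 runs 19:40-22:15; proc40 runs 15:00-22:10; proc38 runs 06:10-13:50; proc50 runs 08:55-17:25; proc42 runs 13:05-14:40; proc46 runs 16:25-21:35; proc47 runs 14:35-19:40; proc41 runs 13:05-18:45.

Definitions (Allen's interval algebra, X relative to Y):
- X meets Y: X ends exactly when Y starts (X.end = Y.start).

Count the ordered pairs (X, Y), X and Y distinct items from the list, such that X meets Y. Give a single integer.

Checking all 156 ordered pairs for relation 'meets'; matching pairs in alphabetical order:
(proc47, proc39): proc47 meets proc39 ✓
Count: 1.

1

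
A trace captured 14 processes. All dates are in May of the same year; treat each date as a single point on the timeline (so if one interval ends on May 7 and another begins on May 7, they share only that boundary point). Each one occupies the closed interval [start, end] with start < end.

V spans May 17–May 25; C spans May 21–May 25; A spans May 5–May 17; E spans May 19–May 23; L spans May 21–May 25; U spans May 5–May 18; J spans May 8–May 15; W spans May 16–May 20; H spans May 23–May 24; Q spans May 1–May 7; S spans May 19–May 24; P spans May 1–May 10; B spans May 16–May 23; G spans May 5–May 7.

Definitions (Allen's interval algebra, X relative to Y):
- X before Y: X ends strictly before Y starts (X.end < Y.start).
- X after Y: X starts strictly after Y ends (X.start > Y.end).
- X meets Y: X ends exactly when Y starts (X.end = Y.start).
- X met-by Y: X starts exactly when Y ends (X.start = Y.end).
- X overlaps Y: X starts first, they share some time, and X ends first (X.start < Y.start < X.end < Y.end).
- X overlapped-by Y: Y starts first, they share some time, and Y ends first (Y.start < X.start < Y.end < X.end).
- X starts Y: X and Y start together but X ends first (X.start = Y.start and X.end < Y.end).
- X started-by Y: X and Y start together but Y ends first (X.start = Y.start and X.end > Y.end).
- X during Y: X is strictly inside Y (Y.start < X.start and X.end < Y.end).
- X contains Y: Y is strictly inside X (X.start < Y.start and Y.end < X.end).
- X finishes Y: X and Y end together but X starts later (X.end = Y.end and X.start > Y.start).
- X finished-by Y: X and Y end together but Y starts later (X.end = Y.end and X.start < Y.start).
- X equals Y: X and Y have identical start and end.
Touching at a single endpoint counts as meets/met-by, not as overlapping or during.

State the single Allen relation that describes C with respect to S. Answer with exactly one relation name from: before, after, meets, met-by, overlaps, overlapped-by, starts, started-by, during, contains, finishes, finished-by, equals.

C = [May 21, May 25]; S = [May 19, May 24].
Compare endpoints: C.start > S.start, C.start < S.end, C.end > S.start, C.end > S.end.
That pattern is 'overlapped-by'.

overlapped-by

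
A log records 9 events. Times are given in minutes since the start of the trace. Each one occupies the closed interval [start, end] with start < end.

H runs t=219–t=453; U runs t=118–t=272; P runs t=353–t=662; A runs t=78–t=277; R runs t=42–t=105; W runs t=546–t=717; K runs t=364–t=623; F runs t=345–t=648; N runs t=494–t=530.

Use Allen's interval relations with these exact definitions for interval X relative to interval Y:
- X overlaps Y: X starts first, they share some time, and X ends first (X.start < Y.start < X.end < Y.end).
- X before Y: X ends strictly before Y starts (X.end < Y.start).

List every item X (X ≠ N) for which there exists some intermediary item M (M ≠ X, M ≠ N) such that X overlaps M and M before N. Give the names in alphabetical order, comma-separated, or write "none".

Target N = [t=494, t=530].
Intermediaries M with M before N: A, H, R, U.
Via A — items with X overlaps A: R.
Via H — items with X overlaps H: A, U.
Via R — items with X overlaps R: none.
Via U — items with X overlaps U: none.
Union: A, R, U.

A, R, U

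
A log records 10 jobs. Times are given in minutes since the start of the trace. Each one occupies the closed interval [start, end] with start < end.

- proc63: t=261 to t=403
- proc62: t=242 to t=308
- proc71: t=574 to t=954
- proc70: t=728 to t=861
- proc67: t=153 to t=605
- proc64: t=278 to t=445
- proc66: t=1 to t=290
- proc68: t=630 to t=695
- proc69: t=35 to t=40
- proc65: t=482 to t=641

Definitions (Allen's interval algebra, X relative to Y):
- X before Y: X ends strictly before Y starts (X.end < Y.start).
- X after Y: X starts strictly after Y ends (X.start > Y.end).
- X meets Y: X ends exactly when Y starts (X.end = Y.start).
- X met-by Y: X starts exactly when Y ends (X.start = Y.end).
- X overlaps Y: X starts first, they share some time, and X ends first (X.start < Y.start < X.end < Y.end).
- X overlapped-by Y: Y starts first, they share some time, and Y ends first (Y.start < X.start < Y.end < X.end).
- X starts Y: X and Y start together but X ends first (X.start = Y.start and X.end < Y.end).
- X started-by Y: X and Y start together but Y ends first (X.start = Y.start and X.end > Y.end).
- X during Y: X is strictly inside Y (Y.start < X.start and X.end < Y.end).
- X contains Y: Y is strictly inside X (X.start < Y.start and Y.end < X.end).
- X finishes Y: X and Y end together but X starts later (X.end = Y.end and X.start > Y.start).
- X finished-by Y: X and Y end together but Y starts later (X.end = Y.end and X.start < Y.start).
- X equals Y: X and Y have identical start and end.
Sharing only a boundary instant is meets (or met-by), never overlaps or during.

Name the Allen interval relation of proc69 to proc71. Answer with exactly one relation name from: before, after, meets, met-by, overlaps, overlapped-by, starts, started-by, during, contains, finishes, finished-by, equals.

proc69 = [t=35, t=40]; proc71 = [t=574, t=954].
Compare endpoints: proc69.start < proc71.start, proc69.start < proc71.end, proc69.end < proc71.start, proc69.end < proc71.end.
That pattern is 'before'.

before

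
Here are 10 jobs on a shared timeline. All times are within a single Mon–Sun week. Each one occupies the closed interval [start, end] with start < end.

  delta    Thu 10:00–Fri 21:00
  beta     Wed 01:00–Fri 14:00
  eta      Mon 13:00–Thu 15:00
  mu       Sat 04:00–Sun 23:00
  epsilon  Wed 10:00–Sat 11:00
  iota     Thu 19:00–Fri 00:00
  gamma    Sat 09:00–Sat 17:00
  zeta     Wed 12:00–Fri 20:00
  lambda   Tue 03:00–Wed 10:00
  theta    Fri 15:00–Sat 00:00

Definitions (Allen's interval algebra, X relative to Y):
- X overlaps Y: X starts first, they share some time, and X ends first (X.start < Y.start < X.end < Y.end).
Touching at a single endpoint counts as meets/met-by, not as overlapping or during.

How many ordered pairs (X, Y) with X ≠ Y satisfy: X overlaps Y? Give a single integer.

13

Checking all 90 ordered pairs for relation 'overlaps'; matching pairs in alphabetical order:
(beta, delta): beta overlaps delta ✓
(beta, epsilon): beta overlaps epsilon ✓
(beta, zeta): beta overlaps zeta ✓
(delta, theta): delta overlaps theta ✓
(epsilon, gamma): epsilon overlaps gamma ✓
(epsilon, mu): epsilon overlaps mu ✓
(eta, beta): eta overlaps beta ✓
(eta, delta): eta overlaps delta ✓
(eta, epsilon): eta overlaps epsilon ✓
(eta, zeta): eta overlaps zeta ✓
(lambda, beta): lambda overlaps beta ✓
(zeta, delta): zeta overlaps delta ✓
(zeta, theta): zeta overlaps theta ✓
Count: 13.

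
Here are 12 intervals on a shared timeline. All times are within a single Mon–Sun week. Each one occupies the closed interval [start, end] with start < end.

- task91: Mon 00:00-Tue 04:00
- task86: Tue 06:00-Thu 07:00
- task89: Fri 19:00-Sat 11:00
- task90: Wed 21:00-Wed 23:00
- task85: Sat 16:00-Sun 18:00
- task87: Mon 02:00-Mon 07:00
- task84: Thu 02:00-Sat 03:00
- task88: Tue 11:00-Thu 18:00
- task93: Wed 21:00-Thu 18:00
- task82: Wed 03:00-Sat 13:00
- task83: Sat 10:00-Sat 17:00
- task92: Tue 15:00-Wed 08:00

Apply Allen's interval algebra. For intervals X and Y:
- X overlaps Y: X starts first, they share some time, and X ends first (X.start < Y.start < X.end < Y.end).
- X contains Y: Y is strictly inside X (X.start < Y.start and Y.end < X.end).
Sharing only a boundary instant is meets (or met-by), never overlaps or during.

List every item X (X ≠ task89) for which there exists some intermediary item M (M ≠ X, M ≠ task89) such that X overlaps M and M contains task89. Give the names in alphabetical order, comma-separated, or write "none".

task86, task88, task92

Target task89 = [Fri 19:00, Sat 11:00].
Intermediaries M with M contains task89: task82.
Via task82 — items with X overlaps task82: task86, task88, task92.
Union: task86, task88, task92.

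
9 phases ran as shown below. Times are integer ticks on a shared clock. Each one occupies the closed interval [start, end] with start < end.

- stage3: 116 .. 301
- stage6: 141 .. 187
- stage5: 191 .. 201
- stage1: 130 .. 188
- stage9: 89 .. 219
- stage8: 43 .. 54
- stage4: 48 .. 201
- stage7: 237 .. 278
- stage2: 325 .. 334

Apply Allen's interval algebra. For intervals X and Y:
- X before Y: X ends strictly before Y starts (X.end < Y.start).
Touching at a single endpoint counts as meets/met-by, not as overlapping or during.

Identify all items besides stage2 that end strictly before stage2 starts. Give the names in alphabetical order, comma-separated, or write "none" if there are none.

stage1, stage3, stage4, stage5, stage6, stage7, stage8, stage9

Target stage2 = [325, 334].
stage1 [130, 188] → before → yes.
stage3 [116, 301] → before → yes.
stage4 [48, 201] → before → yes.
stage5 [191, 201] → before → yes.
stage6 [141, 187] → before → yes.
stage7 [237, 278] → before → yes.
stage8 [43, 54] → before → yes.
stage9 [89, 219] → before → yes.
Result: stage1, stage3, stage4, stage5, stage6, stage7, stage8, stage9.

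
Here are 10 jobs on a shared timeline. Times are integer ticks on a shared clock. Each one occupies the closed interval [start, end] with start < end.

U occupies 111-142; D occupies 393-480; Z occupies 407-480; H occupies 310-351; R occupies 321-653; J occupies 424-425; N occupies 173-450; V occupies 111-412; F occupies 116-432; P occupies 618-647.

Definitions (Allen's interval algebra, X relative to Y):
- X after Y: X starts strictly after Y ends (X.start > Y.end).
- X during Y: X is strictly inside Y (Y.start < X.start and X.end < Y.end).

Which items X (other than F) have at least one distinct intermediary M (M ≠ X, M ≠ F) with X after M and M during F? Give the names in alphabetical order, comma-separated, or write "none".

D, J, P, Z

Target F = [116, 432].
Intermediaries M with M during F: H, J.
Via H — items with X after H: D, J, P, Z.
Via J — items with X after J: P.
Union: D, J, P, Z.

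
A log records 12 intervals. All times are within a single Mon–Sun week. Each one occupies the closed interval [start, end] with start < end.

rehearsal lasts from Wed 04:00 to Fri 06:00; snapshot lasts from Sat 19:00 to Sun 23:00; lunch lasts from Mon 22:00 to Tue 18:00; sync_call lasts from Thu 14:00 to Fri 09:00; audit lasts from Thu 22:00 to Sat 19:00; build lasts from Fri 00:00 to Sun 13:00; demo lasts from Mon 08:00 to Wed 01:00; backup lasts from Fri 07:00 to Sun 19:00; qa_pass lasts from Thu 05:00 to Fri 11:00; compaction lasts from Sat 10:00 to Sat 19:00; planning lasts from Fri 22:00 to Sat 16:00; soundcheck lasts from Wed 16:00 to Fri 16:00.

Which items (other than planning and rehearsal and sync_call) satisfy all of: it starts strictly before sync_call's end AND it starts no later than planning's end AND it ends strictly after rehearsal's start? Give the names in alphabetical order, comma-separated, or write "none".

Conditions: its start is strictly before sync_call's end (X.start < Fri 09:00) AND its start is no later than planning's end (X.start <= Sat 16:00) AND its end is strictly after rehearsal's start (X.end > Wed 04:00).
audit: start Thu 22:00 < Fri 09:00? ✓; start Thu 22:00 <= Sat 16:00? ✓; end Sat 19:00 > Wed 04:00? ✓ → yes.
backup: start Fri 07:00 < Fri 09:00? ✓; start Fri 07:00 <= Sat 16:00? ✓; end Sun 19:00 > Wed 04:00? ✓ → yes.
build: start Fri 00:00 < Fri 09:00? ✓; start Fri 00:00 <= Sat 16:00? ✓; end Sun 13:00 > Wed 04:00? ✓ → yes.
compaction: start Sat 10:00 < Fri 09:00? ✗; start Sat 10:00 <= Sat 16:00? ✓; end Sat 19:00 > Wed 04:00? ✓ → no.
demo: start Mon 08:00 < Fri 09:00? ✓; start Mon 08:00 <= Sat 16:00? ✓; end Wed 01:00 > Wed 04:00? ✗ → no.
lunch: start Mon 22:00 < Fri 09:00? ✓; start Mon 22:00 <= Sat 16:00? ✓; end Tue 18:00 > Wed 04:00? ✗ → no.
qa_pass: start Thu 05:00 < Fri 09:00? ✓; start Thu 05:00 <= Sat 16:00? ✓; end Fri 11:00 > Wed 04:00? ✓ → yes.
snapshot: start Sat 19:00 < Fri 09:00? ✗; start Sat 19:00 <= Sat 16:00? ✗; end Sun 23:00 > Wed 04:00? ✓ → no.
soundcheck: start Wed 16:00 < Fri 09:00? ✓; start Wed 16:00 <= Sat 16:00? ✓; end Fri 16:00 > Wed 04:00? ✓ → yes.
Result: audit, backup, build, qa_pass, soundcheck.

audit, backup, build, qa_pass, soundcheck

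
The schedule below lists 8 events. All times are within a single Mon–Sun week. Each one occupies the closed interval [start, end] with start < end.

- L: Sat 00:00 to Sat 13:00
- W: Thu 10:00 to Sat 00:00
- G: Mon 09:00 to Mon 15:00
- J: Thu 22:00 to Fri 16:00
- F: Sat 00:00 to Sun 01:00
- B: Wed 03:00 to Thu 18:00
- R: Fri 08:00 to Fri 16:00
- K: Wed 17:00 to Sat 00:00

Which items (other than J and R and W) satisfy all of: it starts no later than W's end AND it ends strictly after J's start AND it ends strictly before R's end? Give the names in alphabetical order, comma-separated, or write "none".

none

Conditions: its start is no later than W's end (X.start <= Sat 00:00) AND its end is strictly after J's start (X.end > Thu 22:00) AND its end is strictly before R's end (X.end < Fri 16:00).
B: start Wed 03:00 <= Sat 00:00? ✓; end Thu 18:00 > Thu 22:00? ✗; end Thu 18:00 < Fri 16:00? ✓ → no.
F: start Sat 00:00 <= Sat 00:00? ✓; end Sun 01:00 > Thu 22:00? ✓; end Sun 01:00 < Fri 16:00? ✗ → no.
G: start Mon 09:00 <= Sat 00:00? ✓; end Mon 15:00 > Thu 22:00? ✗; end Mon 15:00 < Fri 16:00? ✓ → no.
K: start Wed 17:00 <= Sat 00:00? ✓; end Sat 00:00 > Thu 22:00? ✓; end Sat 00:00 < Fri 16:00? ✗ → no.
L: start Sat 00:00 <= Sat 00:00? ✓; end Sat 13:00 > Thu 22:00? ✓; end Sat 13:00 < Fri 16:00? ✗ → no.
Result: none.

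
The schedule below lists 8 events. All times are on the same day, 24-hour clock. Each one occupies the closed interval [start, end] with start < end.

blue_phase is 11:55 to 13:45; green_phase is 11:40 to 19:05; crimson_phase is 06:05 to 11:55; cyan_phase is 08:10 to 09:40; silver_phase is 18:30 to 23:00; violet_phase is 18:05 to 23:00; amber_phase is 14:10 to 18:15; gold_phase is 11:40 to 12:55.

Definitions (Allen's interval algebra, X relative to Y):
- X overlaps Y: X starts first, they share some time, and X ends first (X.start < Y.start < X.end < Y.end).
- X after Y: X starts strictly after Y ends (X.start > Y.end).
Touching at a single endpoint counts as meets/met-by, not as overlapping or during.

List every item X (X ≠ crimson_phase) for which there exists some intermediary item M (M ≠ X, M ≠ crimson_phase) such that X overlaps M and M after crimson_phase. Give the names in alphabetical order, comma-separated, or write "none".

Target crimson_phase = [06:05, 11:55].
Intermediaries M with M after crimson_phase: amber_phase, silver_phase, violet_phase.
Via amber_phase — items with X overlaps amber_phase: none.
Via silver_phase — items with X overlaps silver_phase: green_phase.
Via violet_phase — items with X overlaps violet_phase: amber_phase, green_phase.
Union: amber_phase, green_phase.

amber_phase, green_phase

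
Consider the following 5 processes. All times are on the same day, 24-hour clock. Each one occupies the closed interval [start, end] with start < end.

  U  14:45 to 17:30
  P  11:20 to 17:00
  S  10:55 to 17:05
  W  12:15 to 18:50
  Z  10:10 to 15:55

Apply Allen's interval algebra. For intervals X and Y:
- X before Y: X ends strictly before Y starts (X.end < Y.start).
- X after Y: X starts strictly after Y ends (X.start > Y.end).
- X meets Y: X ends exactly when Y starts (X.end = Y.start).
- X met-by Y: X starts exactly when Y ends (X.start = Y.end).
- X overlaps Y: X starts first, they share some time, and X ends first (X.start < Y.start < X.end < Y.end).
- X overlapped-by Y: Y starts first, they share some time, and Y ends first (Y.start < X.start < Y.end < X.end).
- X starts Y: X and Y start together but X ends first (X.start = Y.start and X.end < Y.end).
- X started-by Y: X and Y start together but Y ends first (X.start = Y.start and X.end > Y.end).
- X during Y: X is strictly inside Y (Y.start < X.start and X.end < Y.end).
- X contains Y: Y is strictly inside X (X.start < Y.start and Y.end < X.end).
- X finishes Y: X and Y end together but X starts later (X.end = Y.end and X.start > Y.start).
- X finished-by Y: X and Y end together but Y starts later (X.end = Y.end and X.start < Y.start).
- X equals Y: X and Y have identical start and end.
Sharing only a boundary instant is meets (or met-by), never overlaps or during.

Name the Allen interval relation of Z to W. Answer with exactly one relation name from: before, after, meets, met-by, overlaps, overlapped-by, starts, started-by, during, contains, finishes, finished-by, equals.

Z = [10:10, 15:55]; W = [12:15, 18:50].
Compare endpoints: Z.start < W.start, Z.start < W.end, Z.end > W.start, Z.end < W.end.
That pattern is 'overlaps'.

overlaps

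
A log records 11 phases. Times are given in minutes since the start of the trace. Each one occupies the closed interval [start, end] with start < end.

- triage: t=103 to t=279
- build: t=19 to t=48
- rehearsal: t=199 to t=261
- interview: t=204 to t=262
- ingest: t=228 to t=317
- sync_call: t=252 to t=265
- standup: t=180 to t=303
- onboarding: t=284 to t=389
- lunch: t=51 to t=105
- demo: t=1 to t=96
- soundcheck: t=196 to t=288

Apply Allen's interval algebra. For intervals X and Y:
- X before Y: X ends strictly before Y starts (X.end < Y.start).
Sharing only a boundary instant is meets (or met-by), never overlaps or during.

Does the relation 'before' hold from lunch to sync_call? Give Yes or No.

lunch = [t=51, t=105], sync_call = [t=252, t=265].
Actual relation of lunch to sync_call: before.
Asked whether 'before' holds → Yes.

Yes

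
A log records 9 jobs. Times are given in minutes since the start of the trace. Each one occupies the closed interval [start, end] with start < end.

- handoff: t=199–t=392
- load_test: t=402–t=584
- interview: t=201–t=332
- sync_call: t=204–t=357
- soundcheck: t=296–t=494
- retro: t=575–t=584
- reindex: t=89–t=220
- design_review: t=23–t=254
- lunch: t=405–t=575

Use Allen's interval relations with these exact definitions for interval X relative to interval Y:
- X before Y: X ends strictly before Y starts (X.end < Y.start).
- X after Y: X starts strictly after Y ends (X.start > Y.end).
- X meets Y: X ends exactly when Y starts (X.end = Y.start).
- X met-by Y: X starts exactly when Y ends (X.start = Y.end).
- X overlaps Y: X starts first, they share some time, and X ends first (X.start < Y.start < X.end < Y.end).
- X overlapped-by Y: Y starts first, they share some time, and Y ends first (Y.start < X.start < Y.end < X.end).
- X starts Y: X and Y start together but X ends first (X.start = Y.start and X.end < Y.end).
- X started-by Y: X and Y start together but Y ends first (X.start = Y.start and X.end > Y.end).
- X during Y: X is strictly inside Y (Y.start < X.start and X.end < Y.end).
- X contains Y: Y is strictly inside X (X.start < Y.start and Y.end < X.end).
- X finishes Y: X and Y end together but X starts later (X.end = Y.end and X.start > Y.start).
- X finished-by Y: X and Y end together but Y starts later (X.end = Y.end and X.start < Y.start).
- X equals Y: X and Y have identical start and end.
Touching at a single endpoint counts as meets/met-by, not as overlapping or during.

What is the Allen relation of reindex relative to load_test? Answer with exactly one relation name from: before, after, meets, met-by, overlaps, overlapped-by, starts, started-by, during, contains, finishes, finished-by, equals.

before

reindex = [t=89, t=220]; load_test = [t=402, t=584].
Compare endpoints: reindex.start < load_test.start, reindex.start < load_test.end, reindex.end < load_test.start, reindex.end < load_test.end.
That pattern is 'before'.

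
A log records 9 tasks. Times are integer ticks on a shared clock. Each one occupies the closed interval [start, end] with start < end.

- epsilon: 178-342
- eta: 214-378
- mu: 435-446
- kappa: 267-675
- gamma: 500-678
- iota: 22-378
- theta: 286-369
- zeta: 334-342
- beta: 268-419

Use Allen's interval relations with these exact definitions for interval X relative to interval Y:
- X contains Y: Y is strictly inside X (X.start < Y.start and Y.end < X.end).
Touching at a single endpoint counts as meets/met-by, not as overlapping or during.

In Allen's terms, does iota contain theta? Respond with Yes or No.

iota = [22, 378], theta = [286, 369].
Actual relation of iota to theta: contains.
Asked whether 'contains' holds → Yes.

Yes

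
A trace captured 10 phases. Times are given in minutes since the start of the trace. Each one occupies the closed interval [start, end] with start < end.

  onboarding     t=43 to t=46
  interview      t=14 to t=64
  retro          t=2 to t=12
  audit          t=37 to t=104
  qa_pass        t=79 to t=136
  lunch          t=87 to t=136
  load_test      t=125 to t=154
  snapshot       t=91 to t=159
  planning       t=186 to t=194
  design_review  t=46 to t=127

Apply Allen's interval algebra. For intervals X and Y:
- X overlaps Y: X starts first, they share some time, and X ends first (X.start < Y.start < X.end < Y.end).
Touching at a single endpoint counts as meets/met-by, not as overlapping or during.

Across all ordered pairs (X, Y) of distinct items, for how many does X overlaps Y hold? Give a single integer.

Checking all 90 ordered pairs for relation 'overlaps'; matching pairs in alphabetical order:
(audit, design_review): audit overlaps design_review ✓
(audit, lunch): audit overlaps lunch ✓
(audit, qa_pass): audit overlaps qa_pass ✓
(audit, snapshot): audit overlaps snapshot ✓
(design_review, load_test): design_review overlaps load_test ✓
(design_review, lunch): design_review overlaps lunch ✓
(design_review, qa_pass): design_review overlaps qa_pass ✓
(design_review, snapshot): design_review overlaps snapshot ✓
(interview, audit): interview overlaps audit ✓
(interview, design_review): interview overlaps design_review ✓
(lunch, load_test): lunch overlaps load_test ✓
(lunch, snapshot): lunch overlaps snapshot ✓
(qa_pass, load_test): qa_pass overlaps load_test ✓
(qa_pass, snapshot): qa_pass overlaps snapshot ✓
Count: 14.

14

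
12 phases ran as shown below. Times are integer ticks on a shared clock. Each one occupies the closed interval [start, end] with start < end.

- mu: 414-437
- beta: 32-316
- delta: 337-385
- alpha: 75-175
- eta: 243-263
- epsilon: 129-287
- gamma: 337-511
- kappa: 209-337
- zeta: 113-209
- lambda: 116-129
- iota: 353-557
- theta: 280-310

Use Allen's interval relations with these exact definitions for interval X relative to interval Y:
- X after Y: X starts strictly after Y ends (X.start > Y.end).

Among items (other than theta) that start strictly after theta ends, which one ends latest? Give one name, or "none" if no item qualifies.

Target theta = [280, 310].
alpha [75, 175] → before → excluded.
beta [32, 316] → contains → excluded.
delta [337, 385] → after → candidate.
epsilon [129, 287] → overlaps → excluded.
eta [243, 263] → before → excluded.
gamma [337, 511] → after → candidate.
iota [353, 557] → after → candidate.
kappa [209, 337] → contains → excluded.
lambda [116, 129] → before → excluded.
mu [414, 437] → after → candidate.
zeta [113, 209] → before → excluded.
Among candidates, latest end is 557 → iota.

iota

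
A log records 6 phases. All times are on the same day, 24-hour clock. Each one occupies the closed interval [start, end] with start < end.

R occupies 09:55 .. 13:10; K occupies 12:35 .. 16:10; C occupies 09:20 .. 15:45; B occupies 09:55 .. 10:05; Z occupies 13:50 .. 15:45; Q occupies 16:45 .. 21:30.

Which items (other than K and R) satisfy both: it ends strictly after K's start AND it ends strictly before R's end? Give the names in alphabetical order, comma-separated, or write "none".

none

Conditions: its end is strictly after K's start (X.end > 12:35) AND its end is strictly before R's end (X.end < 13:10).
B: end 10:05 > 12:35? ✗; end 10:05 < 13:10? ✓ → no.
C: end 15:45 > 12:35? ✓; end 15:45 < 13:10? ✗ → no.
Q: end 21:30 > 12:35? ✓; end 21:30 < 13:10? ✗ → no.
Z: end 15:45 > 12:35? ✓; end 15:45 < 13:10? ✗ → no.
Result: none.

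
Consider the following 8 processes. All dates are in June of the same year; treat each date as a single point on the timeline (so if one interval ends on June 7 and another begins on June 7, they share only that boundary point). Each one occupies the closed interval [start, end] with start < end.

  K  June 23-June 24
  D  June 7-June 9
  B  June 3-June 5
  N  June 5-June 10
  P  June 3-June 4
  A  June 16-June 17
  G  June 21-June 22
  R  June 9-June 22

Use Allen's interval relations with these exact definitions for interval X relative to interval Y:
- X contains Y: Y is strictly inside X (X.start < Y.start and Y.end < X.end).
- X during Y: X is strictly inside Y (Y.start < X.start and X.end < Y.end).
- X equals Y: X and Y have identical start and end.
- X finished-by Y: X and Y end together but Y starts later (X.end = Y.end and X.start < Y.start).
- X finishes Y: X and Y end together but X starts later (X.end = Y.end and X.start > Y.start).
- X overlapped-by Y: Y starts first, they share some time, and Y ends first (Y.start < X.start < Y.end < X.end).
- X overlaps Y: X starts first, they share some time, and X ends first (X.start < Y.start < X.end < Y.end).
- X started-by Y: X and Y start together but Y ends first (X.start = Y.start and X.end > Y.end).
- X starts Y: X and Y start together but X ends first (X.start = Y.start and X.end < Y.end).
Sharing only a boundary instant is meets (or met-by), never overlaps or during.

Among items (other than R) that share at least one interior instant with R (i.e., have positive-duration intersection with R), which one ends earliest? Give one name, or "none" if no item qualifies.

Target R = [June 9, June 22].
A [June 16, June 17] → during → candidate.
B [June 3, June 5] → before → excluded.
D [June 7, June 9] → meets → excluded.
G [June 21, June 22] → finishes → candidate.
K [June 23, June 24] → after → excluded.
N [June 5, June 10] → overlaps → candidate.
P [June 3, June 4] → before → excluded.
Among candidates, earliest end is June 10 → N.

N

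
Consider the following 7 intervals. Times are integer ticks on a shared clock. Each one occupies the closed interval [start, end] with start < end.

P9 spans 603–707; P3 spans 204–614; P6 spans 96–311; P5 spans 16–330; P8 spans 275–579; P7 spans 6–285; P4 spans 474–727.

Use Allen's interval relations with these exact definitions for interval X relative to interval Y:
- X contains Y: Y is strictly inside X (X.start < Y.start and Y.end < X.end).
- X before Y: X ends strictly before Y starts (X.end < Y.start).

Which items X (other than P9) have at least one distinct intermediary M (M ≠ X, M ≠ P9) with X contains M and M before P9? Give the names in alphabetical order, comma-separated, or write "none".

P3, P5

Target P9 = [603, 707].
Intermediaries M with M before P9: P5, P6, P7, P8.
Via P5 — items with X contains P5: none.
Via P6 — items with X contains P6: P5.
Via P7 — items with X contains P7: none.
Via P8 — items with X contains P8: P3.
Union: P3, P5.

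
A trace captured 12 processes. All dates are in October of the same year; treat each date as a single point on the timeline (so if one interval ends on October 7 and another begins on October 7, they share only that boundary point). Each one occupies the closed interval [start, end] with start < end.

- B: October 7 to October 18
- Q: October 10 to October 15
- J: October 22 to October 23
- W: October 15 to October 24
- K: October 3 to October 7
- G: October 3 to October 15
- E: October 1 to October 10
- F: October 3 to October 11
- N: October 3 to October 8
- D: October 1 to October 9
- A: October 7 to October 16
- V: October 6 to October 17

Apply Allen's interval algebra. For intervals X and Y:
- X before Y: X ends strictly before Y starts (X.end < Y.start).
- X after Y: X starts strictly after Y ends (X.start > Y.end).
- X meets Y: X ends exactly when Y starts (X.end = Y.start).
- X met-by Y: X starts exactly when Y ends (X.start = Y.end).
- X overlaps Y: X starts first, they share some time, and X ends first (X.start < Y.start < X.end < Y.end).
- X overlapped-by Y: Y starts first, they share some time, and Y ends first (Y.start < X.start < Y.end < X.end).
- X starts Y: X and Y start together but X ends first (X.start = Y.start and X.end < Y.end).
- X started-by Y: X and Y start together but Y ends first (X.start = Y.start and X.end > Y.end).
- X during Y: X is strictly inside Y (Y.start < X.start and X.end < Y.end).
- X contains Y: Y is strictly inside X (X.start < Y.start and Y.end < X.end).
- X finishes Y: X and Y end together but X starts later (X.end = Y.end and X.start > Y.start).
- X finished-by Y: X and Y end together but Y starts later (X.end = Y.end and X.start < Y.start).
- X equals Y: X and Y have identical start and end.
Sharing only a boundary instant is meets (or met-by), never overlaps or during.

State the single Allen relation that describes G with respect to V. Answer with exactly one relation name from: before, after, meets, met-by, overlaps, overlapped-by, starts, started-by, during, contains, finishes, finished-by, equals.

G = [October 3, October 15]; V = [October 6, October 17].
Compare endpoints: G.start < V.start, G.start < V.end, G.end > V.start, G.end < V.end.
That pattern is 'overlaps'.

overlaps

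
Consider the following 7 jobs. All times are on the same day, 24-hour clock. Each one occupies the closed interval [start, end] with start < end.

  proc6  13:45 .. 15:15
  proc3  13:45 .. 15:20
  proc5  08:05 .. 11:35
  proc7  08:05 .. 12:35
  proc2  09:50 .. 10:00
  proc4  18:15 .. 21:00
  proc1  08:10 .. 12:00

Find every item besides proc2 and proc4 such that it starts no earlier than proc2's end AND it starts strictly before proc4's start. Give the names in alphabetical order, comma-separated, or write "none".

proc3, proc6

Conditions: its start is no earlier than proc2's end (X.start >= 10:00) AND its start is strictly before proc4's start (X.start < 18:15).
proc1: start 08:10 >= 10:00? ✗; start 08:10 < 18:15? ✓ → no.
proc3: start 13:45 >= 10:00? ✓; start 13:45 < 18:15? ✓ → yes.
proc5: start 08:05 >= 10:00? ✗; start 08:05 < 18:15? ✓ → no.
proc6: start 13:45 >= 10:00? ✓; start 13:45 < 18:15? ✓ → yes.
proc7: start 08:05 >= 10:00? ✗; start 08:05 < 18:15? ✓ → no.
Result: proc3, proc6.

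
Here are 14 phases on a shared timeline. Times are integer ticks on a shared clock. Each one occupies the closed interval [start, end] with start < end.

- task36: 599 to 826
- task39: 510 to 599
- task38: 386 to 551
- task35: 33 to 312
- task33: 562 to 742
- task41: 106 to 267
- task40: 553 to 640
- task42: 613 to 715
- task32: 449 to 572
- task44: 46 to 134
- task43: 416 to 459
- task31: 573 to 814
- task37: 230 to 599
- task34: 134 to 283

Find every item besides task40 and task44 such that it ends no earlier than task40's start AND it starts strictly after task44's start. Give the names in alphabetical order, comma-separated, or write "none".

task31, task32, task33, task36, task37, task39, task42

Conditions: its end is no earlier than task40's start (X.end >= 553) AND its start is strictly after task44's start (X.start > 46).
task31: end 814 >= 553? ✓; start 573 > 46? ✓ → yes.
task32: end 572 >= 553? ✓; start 449 > 46? ✓ → yes.
task33: end 742 >= 553? ✓; start 562 > 46? ✓ → yes.
task34: end 283 >= 553? ✗; start 134 > 46? ✓ → no.
task35: end 312 >= 553? ✗; start 33 > 46? ✗ → no.
task36: end 826 >= 553? ✓; start 599 > 46? ✓ → yes.
task37: end 599 >= 553? ✓; start 230 > 46? ✓ → yes.
task38: end 551 >= 553? ✗; start 386 > 46? ✓ → no.
task39: end 599 >= 553? ✓; start 510 > 46? ✓ → yes.
task41: end 267 >= 553? ✗; start 106 > 46? ✓ → no.
task42: end 715 >= 553? ✓; start 613 > 46? ✓ → yes.
task43: end 459 >= 553? ✗; start 416 > 46? ✓ → no.
Result: task31, task32, task33, task36, task37, task39, task42.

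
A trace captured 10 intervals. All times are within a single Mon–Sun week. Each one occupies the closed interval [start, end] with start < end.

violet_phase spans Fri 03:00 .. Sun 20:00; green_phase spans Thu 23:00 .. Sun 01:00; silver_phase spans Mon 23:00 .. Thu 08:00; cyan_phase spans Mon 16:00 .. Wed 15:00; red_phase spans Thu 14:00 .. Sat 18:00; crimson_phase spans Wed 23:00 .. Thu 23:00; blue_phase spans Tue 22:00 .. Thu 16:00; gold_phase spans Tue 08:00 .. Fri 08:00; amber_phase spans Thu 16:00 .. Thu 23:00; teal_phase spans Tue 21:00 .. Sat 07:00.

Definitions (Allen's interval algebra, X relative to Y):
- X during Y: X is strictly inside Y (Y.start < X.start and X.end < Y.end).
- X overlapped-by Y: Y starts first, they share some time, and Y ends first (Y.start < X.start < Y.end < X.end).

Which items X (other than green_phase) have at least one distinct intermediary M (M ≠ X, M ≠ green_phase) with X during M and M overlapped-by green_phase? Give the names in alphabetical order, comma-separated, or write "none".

none

Target green_phase = [Thu 23:00, Sun 01:00].
Intermediaries M with M overlapped-by green_phase: violet_phase.
Via violet_phase — items with X during violet_phase: none.
Union: none.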